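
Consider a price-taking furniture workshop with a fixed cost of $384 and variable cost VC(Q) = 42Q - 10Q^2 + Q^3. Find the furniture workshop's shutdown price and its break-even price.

Shutdown price = $17; break-even price = $74

AVC = 42 - 10Q + Q^2; minimized at Q = 5, giving min AVC = $17. That is the shutdown price.
ATC = 384/Q + 42 - 10Q + Q^2. Setting dATC/dQ = −384/Q^2 − 10 + 2Q = 0 gives Q = 8 (since 2·8^3 − 10·8^2 = 384).
min ATC = 384/8 + 42 − 10·8 + 8^2 = $74. That is the break-even price.
For $17 ≤ P < $74 the firm produces at a loss; below $17 it shuts down.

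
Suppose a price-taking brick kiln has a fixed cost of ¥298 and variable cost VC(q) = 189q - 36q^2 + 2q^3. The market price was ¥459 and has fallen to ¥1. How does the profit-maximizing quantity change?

Output falls from 15 to 0 (the firm shuts down)

MC = 189 - 72q + 6q^2; the shutdown threshold is min AVC = ¥27 (at q = 9).
At P = ¥459 ≥ min AVC, set P = MC on the rising branch: q = 15.
At P = ¥1 < min AVC = ¥27, price no longer covers variable cost at any output, so the firm shuts down: q = 0.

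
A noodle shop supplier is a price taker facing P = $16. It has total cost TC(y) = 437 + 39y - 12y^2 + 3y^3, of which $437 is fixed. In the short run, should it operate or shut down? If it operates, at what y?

Strip out fixed cost: VC = 39y - 12y^2 + 3y^3. Then AVC = 39 - 12y + 3y^2 and MC = 39 - 24y + 9y^2.
AVC hits its minimum where MC = AVC, at y = 2, giving min AVC = 39 - 12·2 + 3·2^2 = $27.
P = $16 lies below min AVC = $27; no output level covers variable cost.
Best response: produce nothing and absorb the $437 fixed cost.

Shut down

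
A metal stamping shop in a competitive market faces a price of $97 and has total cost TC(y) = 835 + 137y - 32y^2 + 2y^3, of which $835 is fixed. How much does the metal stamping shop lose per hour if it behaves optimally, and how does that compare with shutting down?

AVC = 137 - 32y + 2y^2; min AVC = $9 at y = 8. Since P = $97 ≥ min AVC, the firm produces.
With MC = 137 - 64y + 6y^2, P = MC on the upward-sloping part at y* = 10.
TR = 97·10 = 970. TC = 835 + 170 = 1005. Profit = 970 − 1005 = -$35.
Shutting down would mean losing the fixed cost of $835, so operating at a loss of $35 is better by $800.

Profit = -$35 at y = 10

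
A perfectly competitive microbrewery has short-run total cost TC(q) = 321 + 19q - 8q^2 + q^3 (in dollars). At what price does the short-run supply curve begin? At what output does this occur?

The firm shuts down when price falls below the minimum of average variable cost. AVC = VC/q = 19 - 8q + q^2.
dAVC/dq = -8 + 2q = 0 gives q = 4. min AVC = 19 - 8·4 + 4^2 = 3.
The firm shuts down for any P below $3.

$3 per unit, at q = 4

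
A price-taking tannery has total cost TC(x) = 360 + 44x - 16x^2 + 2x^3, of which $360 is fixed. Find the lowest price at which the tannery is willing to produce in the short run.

$12 per unit

The firm shuts down when price falls below the minimum of average variable cost. AVC = VC/x = 44 - 16x + 2x^2.
dAVC/dx = -16 + 4x = 0 gives x = 4. min AVC = 44 - 16·4 + 2·4^2 = 12.
The firm shuts down for any P below $12.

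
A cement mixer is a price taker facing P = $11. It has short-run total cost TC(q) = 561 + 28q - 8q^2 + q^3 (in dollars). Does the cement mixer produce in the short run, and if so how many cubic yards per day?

Variable cost is VC = 28q - 8q^2 + q^3, so AVC = VC/q = 28 - 8q + q^2 and MC = dTC/dq = 28 - 16q + 3q^2.
AVC hits its minimum where MC = AVC, at q = 4, giving min AVC = 28 - 8·4 + 4^2 = $12.
P = $11 lies below min AVC = $12; no output level covers variable cost.
Shutting down limits the loss to fixed cost, $561.

Shut down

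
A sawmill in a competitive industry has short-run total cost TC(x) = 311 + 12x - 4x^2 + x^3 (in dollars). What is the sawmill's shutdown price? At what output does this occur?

$8 per unit, at x = 2

Short-run supply begins at min AVC. From VC = 12x - 4x^2 + x^3, AVC = 12 - 4x + x^2.
At the minimum of AVC, MC = AVC. MC = 12 - 8x + 3x^2; setting MC = AVC gives 2x^2 - 4x = 0, so x = 2. min AVC = 8.
The firm shuts down for any P below $8.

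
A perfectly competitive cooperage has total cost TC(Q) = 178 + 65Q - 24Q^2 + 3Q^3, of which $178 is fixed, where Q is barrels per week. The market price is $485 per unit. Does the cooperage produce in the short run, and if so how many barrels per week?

From TC, MC = TC'(Q) = 65 - 48Q + 9Q^2 and AVC = VC/Q = 65 - 24Q + 3Q^2.
AVC hits its minimum where MC = AVC, at Q = 4, giving min AVC = 65 - 24·4 + 3·4^2 = $17.
Since P = $485 ≥ min AVC = $17, price covers variable cost and the firm should produce.
Solving P = MC: -420 - 48Q + 9Q^2 = 0 ⇒ Q = -14/3 or 10. On the upward-sloping branch, Q* = 10.
Check: AVC at Q = 10 is $125 ≤ P, so revenue covers variable cost.
Profit = P·Q − TC = 485·10 − 1428 = $3422.

Produce at Q = 10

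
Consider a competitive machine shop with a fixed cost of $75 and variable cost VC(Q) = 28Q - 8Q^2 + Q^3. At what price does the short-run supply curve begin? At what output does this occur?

$12 per unit, at Q = 4

The shutdown price is the minimum of AVC. VC = 28Q - 8Q^2 + Q^3, so AVC = 28 - 8Q + Q^2.
At the minimum of AVC, MC = AVC. MC = 28 - 16Q + 3Q^2; setting MC = AVC gives 2Q^2 - 8Q = 0, so Q = 4. min AVC = 12.
So the shutdown price is $12.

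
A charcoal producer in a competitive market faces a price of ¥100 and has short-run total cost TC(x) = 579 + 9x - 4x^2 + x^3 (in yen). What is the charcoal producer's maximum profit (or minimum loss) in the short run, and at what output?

Profit = -¥89 at x = 7

AVC = 9 - 4x + x^2; min AVC = ¥5 at x = 2. Since P = ¥100 ≥ min AVC, the firm produces.
MC = 9 - 8x + 3x^2. Setting P = MC and taking the root on the rising branch gives x* = 7.
TR = 100·7 = 700. TC = 579 + 210 = 789. Profit = 700 − 789 = -¥89.
By producing, the firm covers all variable cost plus ¥490 of fixed cost; shutting down would lose the full ¥579.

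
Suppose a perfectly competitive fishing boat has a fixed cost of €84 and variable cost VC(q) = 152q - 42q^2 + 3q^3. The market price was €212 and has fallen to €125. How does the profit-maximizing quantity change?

MC = 152 - 84q + 9q^2; the shutdown threshold is min AVC = €5 (at q = 7).
At P = €212 ≥ min AVC, set P = MC on the rising branch: q = 10.
At P = €125 ≥ min AVC, set P = MC: q = 9. The firm stays open but cuts output.

Output falls from 10 to 9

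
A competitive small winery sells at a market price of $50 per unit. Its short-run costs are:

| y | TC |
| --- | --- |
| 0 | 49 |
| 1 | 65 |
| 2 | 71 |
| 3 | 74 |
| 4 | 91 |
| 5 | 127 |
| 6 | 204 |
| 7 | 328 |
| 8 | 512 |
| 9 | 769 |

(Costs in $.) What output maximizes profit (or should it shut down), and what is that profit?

y = 5; profit = $123

Profit at each row (π = 50y − TC): y=0: -49; y=1: -15; y=2: 29; y=3: 76; y=4: 109; y=5: 123; y=6: 96; y=7: 22; y=8: -112; y=9: -319.
Profit is maximized at y = 5. AVC there is 78/5 = $15.60 ≤ P, so producing beats shutting down (which would give -$49).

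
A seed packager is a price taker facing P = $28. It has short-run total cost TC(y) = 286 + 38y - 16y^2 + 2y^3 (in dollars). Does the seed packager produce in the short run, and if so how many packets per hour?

Variable cost is VC = 38y - 16y^2 + 2y^3, so AVC = VC/y = 38 - 16y + 2y^2 and MC = dTC/dy = 38 - 32y + 6y^2.
The AVC parabola has its vertex at y = 16/4 = 4, where AVC = 38 - 16·4 + 2·4^2 = $6.
Since P = $28 ≥ min AVC = $6, price covers variable cost and the firm should produce.
P = MC gives 10 - 32y + 6y^2 = 0, with roots 1/3 and 5. Take the larger (rising MC): y* = 5.
Check: AVC at y = 5 is $8 ≤ P, so revenue covers variable cost.
Profit = P·y − TC = 28·5 − 326 = -$186, a loss, but smaller than the $286 fixed cost the firm would lose by shutting down.

Produce at y = 5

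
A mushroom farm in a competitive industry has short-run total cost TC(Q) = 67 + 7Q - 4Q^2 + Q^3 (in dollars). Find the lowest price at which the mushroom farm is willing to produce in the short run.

The shutdown price is the minimum of AVC. VC = 7Q - 4Q^2 + Q^3, so AVC = 7 - 4Q + Q^2.
dAVC/dQ = -4 + 2Q = 0 gives Q = 2. min AVC = 7 - 4·2 + 2^2 = 3.
The firm shuts down for any P below $3.

$3 per unit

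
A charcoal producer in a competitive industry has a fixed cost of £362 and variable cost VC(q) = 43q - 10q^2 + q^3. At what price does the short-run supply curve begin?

£18 per unit

The shutdown price is the minimum of AVC. VC = 43q - 10q^2 + q^3, so AVC = 43 - 10q + q^2.
At the minimum of AVC, MC = AVC. MC = 43 - 20q + 3q^2; setting MC = AVC gives 2q^2 - 10q = 0, so q = 5. min AVC = 18.
For P < £18 the firm produces nothing.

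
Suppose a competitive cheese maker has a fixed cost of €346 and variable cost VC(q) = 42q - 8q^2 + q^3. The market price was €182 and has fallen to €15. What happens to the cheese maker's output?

Output falls from 10 to 0 (the firm shuts down)

AVC = 42 - 8q + q^2, minimized at q = 4 where min AVC = €26. MC = 42 - 16q + 3q^2.
At P = €182 ≥ min AVC, set P = MC on the rising branch: q = 10.
At P = €15 < min AVC = €26, price no longer covers variable cost at any output, so the firm shuts down: q = 0.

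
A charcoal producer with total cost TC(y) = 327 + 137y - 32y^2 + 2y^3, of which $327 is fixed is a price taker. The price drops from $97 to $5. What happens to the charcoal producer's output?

MC = 137 - 64y + 6y^2; the shutdown threshold is min AVC = $9 (at y = 8).
With P = $97 above the shutdown price, P = MC gives y = 10.
At P = $5 < min AVC = $9, price no longer covers variable cost at any output, so the firm shuts down: y = 0.

Output falls from 10 to 0 (the firm shuts down)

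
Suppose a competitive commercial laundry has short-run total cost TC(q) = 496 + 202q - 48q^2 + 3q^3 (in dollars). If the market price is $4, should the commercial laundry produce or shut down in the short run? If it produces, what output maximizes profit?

Shut down

Variable cost is VC = 202q - 48q^2 + 3q^3, so AVC = VC/q = 202 - 48q + 3q^2 and MC = dTC/dq = 202 - 96q + 9q^2.
The AVC parabola has its vertex at q = 48/6 = 8, where AVC = 202 - 48·8 + 3·8^2 = $10.
Since P = $4 < min AVC = $10, price fails to cover variable cost at any output.
The firm minimizes its loss by shutting down and losing only its fixed cost of $496.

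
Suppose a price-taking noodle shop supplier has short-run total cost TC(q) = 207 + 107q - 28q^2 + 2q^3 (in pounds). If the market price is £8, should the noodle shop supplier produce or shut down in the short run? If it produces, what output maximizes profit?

Variable cost is VC = 107q - 28q^2 + 2q^3, so AVC = VC/q = 107 - 28q + 2q^2 and MC = dTC/dq = 107 - 56q + 6q^2.
AVC hits its minimum where MC = AVC, at q = 7, giving min AVC = 107 - 28·7 + 2·7^2 = £9.
Since P = £8 < min AVC = £9, price fails to cover variable cost at any output.
Best response: produce nothing and absorb the £207 fixed cost.

Shut down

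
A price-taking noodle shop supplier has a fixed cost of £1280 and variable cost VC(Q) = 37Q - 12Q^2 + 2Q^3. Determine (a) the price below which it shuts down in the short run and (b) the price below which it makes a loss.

Shutdown price = £19; break-even price = £229

AVC = 37 - 12Q + 2Q^2; minimized at Q = 3, giving min AVC = £19. That is the shutdown price.
ATC = 1280/Q + 37 - 12Q + 2Q^2. Setting dATC/dQ = −1280/Q^2 − 12 + 4Q = 0 gives Q = 8 (since 4·8^3 − 12·8^2 = 1280).
min ATC = 1280/8 + 37 − 12·8 + 2·8^2 = £229. That is the break-even price.
For £19 ≤ P < £229 the firm produces at a loss; below £19 it shuts down.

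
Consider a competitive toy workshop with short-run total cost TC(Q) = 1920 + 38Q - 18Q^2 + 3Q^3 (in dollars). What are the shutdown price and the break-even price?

Shutdown price = $11; break-even price = $326

AVC = 38 - 18Q + 3Q^2; minimized at Q = 3, giving min AVC = $11. That is the shutdown price.
ATC = 1920/Q + 38 - 18Q + 3Q^2. Setting dATC/dQ = −1920/Q^2 − 18 + 6Q = 0 gives Q = 8 (since 6·8^3 − 18·8^2 = 1920).
min ATC = 1920/8 + 38 − 18·8 + 3·8^2 = $326. That is the break-even price.
For $11 ≤ P < $326 the firm produces at a loss; below $11 it shuts down.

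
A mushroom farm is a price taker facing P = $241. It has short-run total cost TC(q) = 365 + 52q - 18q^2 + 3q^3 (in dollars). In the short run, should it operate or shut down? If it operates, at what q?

Produce at q = 7

Strip out fixed cost: VC = 52q - 18q^2 + 3q^3. Then AVC = 52 - 18q + 3q^2 and MC = 52 - 36q + 9q^2.
AVC is minimized where dAVC/dq = -18 + 6q = 0, at q = 3; min AVC = 52 - 18·3 + 3·3^2 = $25.
Because $241 ≥ $25, revenue can cover variable cost; the firm operates.
Set P = MC: 241 = 52 - 36q + 9q^2 → -189 - 36q + 9q^2 = 0. The roots are q = -3 and q = 7; the profit-maximizing output is on the rising part of MC, so q* = 7.
Check: AVC at q = 7 is $73 ≤ P, so revenue covers variable cost.
Profit = P·q − TC = 241·7 − 876 = $811.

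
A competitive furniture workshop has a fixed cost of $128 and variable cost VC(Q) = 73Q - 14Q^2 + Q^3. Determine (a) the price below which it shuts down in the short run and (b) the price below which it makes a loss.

Shutdown price = $24; break-even price = $41

Shutdown price = min AVC. AVC = 73 - 14Q + Q^2, with vertex at Q = 7 and minimum $24.
ATC = 128/Q + 73 - 14Q + Q^2. Setting dATC/dQ = −128/Q^2 − 14 + 2Q = 0 gives Q = 8 (since 2·8^3 − 14·8^2 = 128).
min ATC = 128/8 + 73 − 14·8 + 8^2 = $41. That is the break-even price.
Between these two prices the firm operates at a loss; above $41 it earns a profit.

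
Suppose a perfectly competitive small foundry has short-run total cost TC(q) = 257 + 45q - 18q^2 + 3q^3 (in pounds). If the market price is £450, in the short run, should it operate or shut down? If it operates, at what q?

Produce at q = 9

Variable cost is VC = 45q - 18q^2 + 3q^3, so AVC = VC/q = 45 - 18q + 3q^2 and MC = dTC/dq = 45 - 36q + 9q^2.
The AVC parabola has its vertex at q = 18/6 = 3, where AVC = 45 - 18·3 + 3·3^2 = £18.
Because £450 ≥ £18, revenue can cover variable cost; the firm operates.
Solving P = MC: -405 - 36q + 9q^2 = 0 ⇒ q = -5 or 9. On the upward-sloping branch, q* = 9.
Check: AVC at q = 9 is £126 ≤ P, so revenue covers variable cost.
Profit = P·q − TC = 450·9 − 1391 = £2659.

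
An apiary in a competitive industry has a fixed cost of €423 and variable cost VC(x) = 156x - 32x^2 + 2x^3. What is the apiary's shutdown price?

€28 per unit

The firm shuts down when price falls below the minimum of average variable cost. AVC = VC/x = 156 - 32x + 2x^2.
At the minimum of AVC, MC = AVC. MC = 156 - 64x + 6x^2; setting MC = AVC gives 4x^2 - 32x = 0, so x = 8. min AVC = 28.
So the shutdown price is €28.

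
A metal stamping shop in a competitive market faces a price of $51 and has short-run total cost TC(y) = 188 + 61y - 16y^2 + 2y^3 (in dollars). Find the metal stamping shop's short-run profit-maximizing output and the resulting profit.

Profit = -$88 at y = 5

AVC = 61 - 16y + 2y^2; min AVC = $29 at y = 4. Since P = $51 ≥ min AVC, the firm produces.
With MC = 61 - 32y + 6y^2, P = MC on the upward-sloping part at y* = 5.
TR = 51·5 = 255. TC = 188 + 155 = 343. Profit = 255 − 343 = -$88.
Shutting down would mean losing the fixed cost of $188, so operating at a loss of $88 is better by $100.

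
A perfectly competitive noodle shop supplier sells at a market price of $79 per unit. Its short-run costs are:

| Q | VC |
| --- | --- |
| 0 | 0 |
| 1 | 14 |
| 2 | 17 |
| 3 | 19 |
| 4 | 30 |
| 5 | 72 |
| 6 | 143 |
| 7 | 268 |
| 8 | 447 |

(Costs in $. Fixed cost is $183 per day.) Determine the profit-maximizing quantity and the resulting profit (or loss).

Q = 6; profit = $148

Profit at each row (π = 79Q − TC): Q=0: -183; Q=1: -118; Q=2: -42; Q=3: 35; Q=4: 103; Q=5: 140; Q=6: 148; Q=7: 102; Q=8: 2.
Profit is maximized at Q = 6. AVC there is 143/6 = $23.83 ≤ P, so producing beats shutting down (which would give -$183).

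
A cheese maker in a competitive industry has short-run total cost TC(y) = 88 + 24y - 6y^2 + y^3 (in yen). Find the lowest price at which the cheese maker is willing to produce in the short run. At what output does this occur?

¥15 per unit, at y = 3

Short-run supply begins at min AVC. From VC = 24y - 6y^2 + y^3, AVC = 24 - 6y + y^2.
At the minimum of AVC, MC = AVC. MC = 24 - 12y + 3y^2; setting MC = AVC gives 2y^2 - 6y = 0, so y = 3. min AVC = 15.
For P < ¥15 the firm produces nothing.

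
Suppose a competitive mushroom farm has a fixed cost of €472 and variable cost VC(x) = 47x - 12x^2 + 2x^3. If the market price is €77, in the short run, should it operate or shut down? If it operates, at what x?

Strip out fixed cost: VC = 47x - 12x^2 + 2x^3. Then AVC = 47 - 12x + 2x^2 and MC = 47 - 24x + 6x^2.
AVC is minimized where dAVC/dx = -12 + 4x = 0, at x = 3; min AVC = 47 - 12·3 + 2·3^2 = €29.
Since P = €77 ≥ min AVC = €29, price covers variable cost and the firm should produce.
P = MC gives -30 - 24x + 6x^2 = 0, with roots -1 and 5. Take the larger (rising MC): x* = 5.
Check: AVC at x = 5 is €37 ≤ P, so revenue covers variable cost.
Profit = P·x − TC = 77·5 − 657 = -€272, a loss, but smaller than the €472 fixed cost the firm would lose by shutting down.

Produce at x = 5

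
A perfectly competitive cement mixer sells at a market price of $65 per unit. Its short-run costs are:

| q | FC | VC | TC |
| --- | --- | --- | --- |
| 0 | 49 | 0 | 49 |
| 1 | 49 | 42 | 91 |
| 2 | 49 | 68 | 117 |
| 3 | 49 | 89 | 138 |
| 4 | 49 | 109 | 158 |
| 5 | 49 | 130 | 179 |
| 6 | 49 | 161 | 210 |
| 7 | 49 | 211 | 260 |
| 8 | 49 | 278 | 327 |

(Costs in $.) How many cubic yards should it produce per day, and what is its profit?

Profit at each row (π = 65q − TC): q=0: -49; q=1: -26; q=2: 13; q=3: 57; q=4: 102; q=5: 146; q=6: 180; q=7: 195; q=8: 193.
Profit is maximized at q = 7. AVC there is 211/7 = $30.14 ≤ P, so producing beats shutting down (which would give -$49).

q = 7; profit = $195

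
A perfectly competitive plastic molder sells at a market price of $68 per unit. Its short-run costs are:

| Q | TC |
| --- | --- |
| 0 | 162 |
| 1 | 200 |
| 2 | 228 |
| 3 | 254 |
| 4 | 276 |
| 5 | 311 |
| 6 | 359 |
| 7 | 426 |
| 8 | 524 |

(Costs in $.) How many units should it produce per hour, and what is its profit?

Q = 7; profit = $50

Compute π = P·Q − TC at each output: Q=0: -162; Q=1: -132; Q=2: -92; Q=3: -50; Q=4: -4; Q=5: 29; Q=6: 49; Q=7: 50; Q=8: 20.
Profit is maximized at Q = 7. AVC there is 264/7 = $37.71 ≤ P, so producing beats shutting down (which would give -$162).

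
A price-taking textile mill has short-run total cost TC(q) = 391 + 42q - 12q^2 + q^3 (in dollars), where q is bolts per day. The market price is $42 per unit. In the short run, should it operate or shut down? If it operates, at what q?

Produce at q = 8

From TC, MC = TC'(q) = 42 - 24q + 3q^2 and AVC = VC/q = 42 - 12q + q^2.
The AVC parabola has its vertex at q = 12/2 = 6, where AVC = 42 - 12·6 + 6^2 = $6.
P = $42 exceeds min AVC = $6, so the firm stays open.
P = MC gives -24q + 3q^2 = 0, with roots 0 and 8. Take the larger (rising MC): q* = 8.
Check: AVC at q = 8 is $10 ≤ P, so revenue covers variable cost.
Profit = P·q − TC = 42·8 − 471 = -$135, a loss, but smaller than the $391 fixed cost the firm would lose by shutting down.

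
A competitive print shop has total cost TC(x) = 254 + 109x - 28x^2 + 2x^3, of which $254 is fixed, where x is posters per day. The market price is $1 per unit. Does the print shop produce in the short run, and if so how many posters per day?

Variable cost is VC = 109x - 28x^2 + 2x^3, so AVC = VC/x = 109 - 28x + 2x^2 and MC = dTC/dx = 109 - 56x + 6x^2.
AVC is minimized where dAVC/dx = -28 + 4x = 0, at x = 7; min AVC = 109 - 28·7 + 2·7^2 = $11.
With P < min AVC ($1 < $11), every unit sold adds to the loss.
Shutting down limits the loss to fixed cost, $254.

Shut down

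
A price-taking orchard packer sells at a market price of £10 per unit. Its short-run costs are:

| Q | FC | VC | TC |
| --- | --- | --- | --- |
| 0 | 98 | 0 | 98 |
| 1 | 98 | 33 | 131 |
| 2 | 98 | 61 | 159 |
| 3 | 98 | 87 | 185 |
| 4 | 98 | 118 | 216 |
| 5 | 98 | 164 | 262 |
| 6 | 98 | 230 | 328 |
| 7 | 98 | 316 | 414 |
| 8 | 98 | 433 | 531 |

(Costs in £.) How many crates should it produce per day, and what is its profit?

Tabulate TR − TC: Q=0: -98; Q=1: -121; Q=2: -139; Q=3: -155; Q=4: -176; Q=5: -212; Q=6: -268; Q=7: -344; Q=8: -451.
Profit is highest at Q = 0. Equivalently, the lowest AVC in the table is 87/3 ≈ £29 at Q = 3, and P = £10 falls below it — price never covers variable cost, so the firm shuts down and loses only its fixed cost.

Q = 0 (shut down); profit = -£98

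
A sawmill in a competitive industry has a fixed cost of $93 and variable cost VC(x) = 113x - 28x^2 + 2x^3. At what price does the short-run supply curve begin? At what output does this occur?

$15 per unit, at x = 7

The firm shuts down when price falls below the minimum of average variable cost. AVC = VC/x = 113 - 28x + 2x^2.
At the minimum of AVC, MC = AVC. MC = 113 - 56x + 6x^2; setting MC = AVC gives 4x^2 - 28x = 0, so x = 7. min AVC = 15.
So the shutdown price is $15.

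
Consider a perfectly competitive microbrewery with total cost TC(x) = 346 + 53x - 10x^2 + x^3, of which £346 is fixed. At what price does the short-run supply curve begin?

£28 per unit

Short-run supply begins at min AVC. From VC = 53x - 10x^2 + x^3, AVC = 53 - 10x + x^2.
At the minimum of AVC, MC = AVC. MC = 53 - 20x + 3x^2; setting MC = AVC gives 2x^2 - 10x = 0, so x = 5. min AVC = 28.
For P < £28 the firm produces nothing.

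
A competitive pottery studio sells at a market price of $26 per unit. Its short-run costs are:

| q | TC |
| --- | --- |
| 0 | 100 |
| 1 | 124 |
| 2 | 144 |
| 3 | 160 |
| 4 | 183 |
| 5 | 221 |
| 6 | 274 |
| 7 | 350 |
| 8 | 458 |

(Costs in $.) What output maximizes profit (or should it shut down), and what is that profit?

q = 4; profit = -$79

Tabulate TR − TC: q=0: -100; q=1: -98; q=2: -92; q=3: -82; q=4: -79; q=5: -91; q=6: -118; q=7: -168; q=8: -250.
Profit is maximized at q = 4. AVC there is 83/4 = $20.75 ≤ P, so producing beats shutting down (which would give -$100).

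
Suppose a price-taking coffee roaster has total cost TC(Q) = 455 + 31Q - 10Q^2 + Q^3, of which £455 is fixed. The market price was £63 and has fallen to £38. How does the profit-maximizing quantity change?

Output falls from 8 to 7

MC = 31 - 20Q + 3Q^2; the shutdown threshold is min AVC = £6 (at Q = 5).
At P = £63 ≥ min AVC, set P = MC on the rising branch: Q = 8.
At P = £38 ≥ min AVC, set P = MC: Q = 7. The firm stays open but cuts output.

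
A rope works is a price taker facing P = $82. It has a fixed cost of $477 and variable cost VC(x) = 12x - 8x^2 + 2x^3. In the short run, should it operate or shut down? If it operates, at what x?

Produce at x = 5

From TC, MC = TC'(x) = 12 - 16x + 6x^2 and AVC = VC/x = 12 - 8x + 2x^2.
The AVC parabola has its vertex at x = 8/4 = 2, where AVC = 12 - 8·2 + 2·2^2 = $4.
Since P = $82 ≥ min AVC = $4, price covers variable cost and the firm should produce.
Solving P = MC: -70 - 16x + 6x^2 = 0 ⇒ x = -7/3 or 5. On the upward-sloping branch, x* = 5.
Check: AVC at x = 5 is $22 ≤ P, so revenue covers variable cost.
Profit = P·x − TC = 82·5 − 587 = -$177, a loss, but smaller than the $477 fixed cost the firm would lose by shutting down.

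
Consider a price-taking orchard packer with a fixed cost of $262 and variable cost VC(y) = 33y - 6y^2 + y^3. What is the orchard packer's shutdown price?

$24 per unit

The firm shuts down when price falls below the minimum of average variable cost. AVC = VC/y = 33 - 6y + y^2.
dAVC/dy = -6 + 2y = 0 gives y = 3. min AVC = 33 - 6·3 + 3^2 = 24.
So the shutdown price is $24.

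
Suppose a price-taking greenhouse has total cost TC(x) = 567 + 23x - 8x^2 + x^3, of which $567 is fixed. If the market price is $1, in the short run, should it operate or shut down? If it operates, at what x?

Strip out fixed cost: VC = 23x - 8x^2 + x^3. Then AVC = 23 - 8x + x^2 and MC = 23 - 16x + 3x^2.
AVC hits its minimum where MC = AVC, at x = 4, giving min AVC = 23 - 8·4 + 4^2 = $7.
Since P = $1 < min AVC = $7, price fails to cover variable cost at any output.
Best response: produce nothing and absorb the $567 fixed cost.

Shut down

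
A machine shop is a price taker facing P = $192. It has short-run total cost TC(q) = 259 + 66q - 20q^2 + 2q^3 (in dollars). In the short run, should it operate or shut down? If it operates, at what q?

Produce at q = 9

From TC, MC = TC'(q) = 66 - 40q + 6q^2 and AVC = VC/q = 66 - 20q + 2q^2.
AVC hits its minimum where MC = AVC, at q = 5, giving min AVC = 66 - 20·5 + 2·5^2 = $16.
P = $192 exceeds min AVC = $16, so the firm stays open.
Set P = MC: 192 = 66 - 40q + 6q^2 → -126 - 40q + 6q^2 = 0. The roots are q = -7/3 and q = 9; the profit-maximizing output is on the rising part of MC, so q* = 9.
Check: AVC at q = 9 is $48 ≤ P, so revenue covers variable cost.
Profit = P·q − TC = 192·9 − 691 = $1037.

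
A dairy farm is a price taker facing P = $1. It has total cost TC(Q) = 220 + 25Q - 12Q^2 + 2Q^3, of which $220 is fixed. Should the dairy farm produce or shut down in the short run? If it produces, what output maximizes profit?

Shut down

Strip out fixed cost: VC = 25Q - 12Q^2 + 2Q^3. Then AVC = 25 - 12Q + 2Q^2 and MC = 25 - 24Q + 6Q^2.
The AVC parabola has its vertex at Q = 12/4 = 3, where AVC = 25 - 12·3 + 2·3^2 = $7.
P = $1 lies below min AVC = $7; no output level covers variable cost.
Shutting down limits the loss to fixed cost, $220.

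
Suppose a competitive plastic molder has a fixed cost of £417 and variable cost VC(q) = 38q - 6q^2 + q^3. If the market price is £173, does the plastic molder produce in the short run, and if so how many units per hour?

From TC, MC = TC'(q) = 38 - 12q + 3q^2 and AVC = VC/q = 38 - 6q + q^2.
AVC is minimized where dAVC/dq = -6 + 2q = 0, at q = 3; min AVC = 38 - 6·3 + 3^2 = £29.
Since P = £173 ≥ min AVC = £29, price covers variable cost and the firm should produce.
Solving P = MC: -135 - 12q + 3q^2 = 0 ⇒ q = -5 or 9. On the upward-sloping branch, q* = 9.
Check: AVC at q = 9 is £65 ≤ P, so revenue covers variable cost.
Profit = P·q − TC = 173·9 − 1002 = £555.

Produce at q = 9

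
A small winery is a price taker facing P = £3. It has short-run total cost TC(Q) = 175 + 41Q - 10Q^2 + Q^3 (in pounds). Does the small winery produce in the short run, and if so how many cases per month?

Shut down

Strip out fixed cost: VC = 41Q - 10Q^2 + Q^3. Then AVC = 41 - 10Q + Q^2 and MC = 41 - 20Q + 3Q^2.
AVC is minimized where dAVC/dQ = -10 + 2Q = 0, at Q = 5; min AVC = 41 - 10·5 + 5^2 = £16.
P = £3 lies below min AVC = £16; no output level covers variable cost.
The firm minimizes its loss by shutting down and losing only its fixed cost of £175.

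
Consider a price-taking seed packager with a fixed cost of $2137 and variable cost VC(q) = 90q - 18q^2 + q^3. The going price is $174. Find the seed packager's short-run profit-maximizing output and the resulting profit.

AVC = 90 - 18q + q^2 has its minimum $9 at q = 9; price $174 clears that bar, so the firm operates.
MC = 90 - 36q + 3q^2. Setting P = MC and taking the root on the rising branch gives q* = 14.
TR = 174·14 = 2436. TC = 2137 + 476 = 2613. Profit = 2436 − 2613 = -$177.
That loss of $177 beats the $2137 the firm would lose by shutting down; producing recovers $1960 of fixed cost.

Profit = -$177 at q = 14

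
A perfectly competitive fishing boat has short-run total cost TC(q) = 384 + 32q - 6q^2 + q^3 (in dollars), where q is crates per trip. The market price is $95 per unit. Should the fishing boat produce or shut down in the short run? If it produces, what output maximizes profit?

Strip out fixed cost: VC = 32q - 6q^2 + q^3. Then AVC = 32 - 6q + q^2 and MC = 32 - 12q + 3q^2.
AVC is minimized where dAVC/dq = -6 + 2q = 0, at q = 3; min AVC = 32 - 6·3 + 3^2 = $23.
P = $95 exceeds min AVC = $23, so the firm stays open.
Set P = MC: 95 = 32 - 12q + 3q^2 → -63 - 12q + 3q^2 = 0. The roots are q = -3 and q = 7; the profit-maximizing output is on the rising part of MC, so q* = 7.
Check: AVC at q = 7 is $39 ≤ P, so revenue covers variable cost.
Profit = P·q − TC = 95·7 − 657 = $8.

Produce at q = 7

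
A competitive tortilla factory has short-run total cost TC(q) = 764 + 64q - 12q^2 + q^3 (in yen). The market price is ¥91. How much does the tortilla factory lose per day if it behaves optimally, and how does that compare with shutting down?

AVC = 64 - 12q + q^2; min AVC = ¥28 at q = 6. Since P = ¥91 ≥ min AVC, the firm produces.
MC = 64 - 24q + 3q^2. Setting P = MC and taking the root on the rising branch gives q* = 9.
TR = 91·9 = 819. TC = 764 + 333 = 1097. Profit = 819 − 1097 = -¥278.
That loss of ¥278 beats the ¥764 the firm would lose by shutting down; producing recovers ¥486 of fixed cost.

Profit = -¥278 at q = 9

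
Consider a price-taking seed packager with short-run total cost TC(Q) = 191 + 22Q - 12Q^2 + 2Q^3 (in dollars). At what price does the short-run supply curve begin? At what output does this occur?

The firm shuts down when price falls below the minimum of average variable cost. AVC = VC/Q = 22 - 12Q + 2Q^2.
dAVC/dQ = -12 + 4Q = 0 gives Q = 3. min AVC = 22 - 12·3 + 2·3^2 = 4.
So the shutdown price is $4.

$4 per unit, at Q = 3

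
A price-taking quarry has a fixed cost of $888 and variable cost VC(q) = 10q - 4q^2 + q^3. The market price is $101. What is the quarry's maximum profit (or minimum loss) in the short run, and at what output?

AVC = 10 - 4q + q^2 has its minimum $6 at q = 2; price $101 clears that bar, so the firm operates.
With MC = 10 - 8q + 3q^2, P = MC on the upward-sloping part at q* = 7.
TR = 101·7 = 707. TC = 888 + 217 = 1105. Profit = 707 − 1105 = -$398.
By producing, the firm covers all variable cost plus $490 of fixed cost; shutting down would lose the full $888.

Profit = -$398 at q = 7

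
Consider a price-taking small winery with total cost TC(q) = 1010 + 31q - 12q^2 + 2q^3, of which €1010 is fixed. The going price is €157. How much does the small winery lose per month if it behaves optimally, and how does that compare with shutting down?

AVC = 31 - 12q + 2q^2 has its minimum €13 at q = 3; price €157 clears that bar, so the firm operates.
With MC = 31 - 24q + 6q^2, P = MC on the upward-sloping part at q* = 7.
TR = 157·7 = 1099. TC = 1010 + 315 = 1325. Profit = 1099 − 1325 = -€226.
That loss of €226 beats the €1010 the firm would lose by shutting down; producing recovers €784 of fixed cost.

Profit = -€226 at q = 7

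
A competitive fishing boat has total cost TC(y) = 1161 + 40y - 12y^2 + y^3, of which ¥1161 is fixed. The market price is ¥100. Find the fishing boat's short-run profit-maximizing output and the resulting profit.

AVC = 40 - 12y + y^2; min AVC = ¥4 at y = 6. Since P = ¥100 ≥ min AVC, the firm produces.
With MC = 40 - 24y + 3y^2, P = MC on the upward-sloping part at y* = 10.
TR = 100·10 = 1000. TC = 1161 + 200 = 1361. Profit = 1000 − 1361 = -¥361.
By producing, the firm covers all variable cost plus ¥800 of fixed cost; shutting down would lose the full ¥1161.

Profit = -¥361 at y = 10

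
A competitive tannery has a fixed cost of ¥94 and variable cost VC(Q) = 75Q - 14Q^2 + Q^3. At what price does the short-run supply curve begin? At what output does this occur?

¥26 per unit, at Q = 7

Short-run supply begins at min AVC. From VC = 75Q - 14Q^2 + Q^3, AVC = 75 - 14Q + Q^2.
At the minimum of AVC, MC = AVC. MC = 75 - 28Q + 3Q^2; setting MC = AVC gives 2Q^2 - 14Q = 0, so Q = 7. min AVC = 26.
For P < ¥26 the firm produces nothing.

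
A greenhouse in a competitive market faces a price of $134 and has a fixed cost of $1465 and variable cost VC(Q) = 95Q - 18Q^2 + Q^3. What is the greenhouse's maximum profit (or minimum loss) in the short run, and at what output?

Profit = -$113 at Q = 13

AVC = 95 - 18Q + Q^2; min AVC = $14 at Q = 9. Since P = $134 ≥ min AVC, the firm produces.
With MC = 95 - 36Q + 3Q^2, P = MC on the upward-sloping part at Q* = 13.
TR = 134·13 = 1742. TC = 1465 + 390 = 1855. Profit = 1742 − 1855 = -$113.
Shutting down would mean losing the fixed cost of $1465, so operating at a loss of $113 is better by $1352.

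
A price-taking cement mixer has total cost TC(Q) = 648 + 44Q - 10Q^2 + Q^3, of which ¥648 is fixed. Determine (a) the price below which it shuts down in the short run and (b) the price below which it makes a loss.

Shutdown price = min AVC. AVC = 44 - 10Q + Q^2, with vertex at Q = 5 and minimum ¥19.
ATC = 648/Q + 44 - 10Q + Q^2. Setting dATC/dQ = −648/Q^2 − 10 + 2Q = 0 gives Q = 9 (since 2·9^3 − 10·9^2 = 648).
min ATC = 648/9 + 44 − 10·9 + 9^2 = ¥107. That is the break-even price.
For ¥19 ≤ P < ¥107 the firm produces at a loss; below ¥19 it shuts down.

Shutdown price = ¥19; break-even price = ¥107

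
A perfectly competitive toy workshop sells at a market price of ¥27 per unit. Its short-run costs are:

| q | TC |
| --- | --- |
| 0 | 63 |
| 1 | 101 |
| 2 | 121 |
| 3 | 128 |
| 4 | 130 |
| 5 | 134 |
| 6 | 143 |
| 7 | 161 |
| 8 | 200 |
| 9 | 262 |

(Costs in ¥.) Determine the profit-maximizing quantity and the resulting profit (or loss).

q = 7; profit = ¥28

Compute π = P·q − TC at each output: q=0: -63; q=1: -74; q=2: -67; q=3: -47; q=4: -22; q=5: 1; q=6: 19; q=7: 28; q=8: 16; q=9: -19.
Profit is maximized at q = 7. AVC there is 98/7 = ¥14 ≤ P, so producing beats shutting down (which would give -¥63).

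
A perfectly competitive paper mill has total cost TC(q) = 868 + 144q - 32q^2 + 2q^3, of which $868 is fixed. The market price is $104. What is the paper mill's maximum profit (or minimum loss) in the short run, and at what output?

Profit = -$68 at q = 10

AVC = 144 - 32q + 2q^2; min AVC = $16 at q = 8. Since P = $104 ≥ min AVC, the firm produces.
With MC = 144 - 64q + 6q^2, P = MC on the upward-sloping part at q* = 10.
TR = 104·10 = 1040. TC = 868 + 240 = 1108. Profit = 1040 − 1108 = -$68.
That loss of $68 beats the $868 the firm would lose by shutting down; producing recovers $800 of fixed cost.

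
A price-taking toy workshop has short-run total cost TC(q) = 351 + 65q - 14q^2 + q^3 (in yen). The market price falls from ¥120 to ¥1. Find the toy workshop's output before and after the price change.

AVC = 65 - 14q + q^2, minimized at q = 7 where min AVC = ¥16. MC = 65 - 28q + 3q^2.
At P = ¥120 ≥ min AVC, set P = MC on the rising branch: q = 11.
At P = ¥1 < min AVC = ¥16, price no longer covers variable cost at any output, so the firm shuts down: q = 0.

Output falls from 11 to 0 (the firm shuts down)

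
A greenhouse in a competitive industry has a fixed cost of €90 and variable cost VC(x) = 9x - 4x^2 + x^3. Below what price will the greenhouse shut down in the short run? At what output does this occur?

€5 per unit, at x = 2

Short-run supply begins at min AVC. From VC = 9x - 4x^2 + x^3, AVC = 9 - 4x + x^2.
dAVC/dx = -4 + 2x = 0 gives x = 2. min AVC = 9 - 4·2 + 2^2 = 5.
For P < €5 the firm produces nothing.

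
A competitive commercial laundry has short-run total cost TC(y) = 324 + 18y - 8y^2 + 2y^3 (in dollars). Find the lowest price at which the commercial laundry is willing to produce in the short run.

The firm shuts down when price falls below the minimum of average variable cost. AVC = VC/y = 18 - 8y + 2y^2.
dAVC/dy = -8 + 4y = 0 gives y = 2. min AVC = 18 - 8·2 + 2·2^2 = 10.
For P < $10 the firm produces nothing.

$10 per unit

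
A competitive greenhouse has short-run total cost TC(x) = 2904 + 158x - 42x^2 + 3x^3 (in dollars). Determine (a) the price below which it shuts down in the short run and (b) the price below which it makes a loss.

Shutdown price = min AVC. AVC = 158 - 42x + 3x^2, with vertex at x = 7 and minimum $11.
ATC = 2904/x + 158 - 42x + 3x^2. Setting dATC/dx = −2904/x^2 − 42 + 6x = 0 gives x = 11 (since 6·11^3 − 42·11^2 = 2904).
min ATC = 2904/11 + 158 − 42·11 + 3·11^2 = $323. That is the break-even price.
Between these two prices the firm operates at a loss; above $323 it earns a profit.

Shutdown price = $11; break-even price = $323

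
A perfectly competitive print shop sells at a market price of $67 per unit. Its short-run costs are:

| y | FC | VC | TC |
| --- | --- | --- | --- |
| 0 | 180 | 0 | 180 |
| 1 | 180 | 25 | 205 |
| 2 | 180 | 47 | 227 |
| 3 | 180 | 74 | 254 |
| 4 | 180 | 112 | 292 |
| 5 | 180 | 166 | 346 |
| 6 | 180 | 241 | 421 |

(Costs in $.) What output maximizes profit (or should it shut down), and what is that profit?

Tabulate TR − TC: y=0: -180; y=1: -138; y=2: -93; y=3: -53; y=4: -24; y=5: -11; y=6: -19.
Profit is maximized at y = 5. AVC there is 166/5 = $33.20 ≤ P, so producing beats shutting down (which would give -$180).

y = 5; profit = -$11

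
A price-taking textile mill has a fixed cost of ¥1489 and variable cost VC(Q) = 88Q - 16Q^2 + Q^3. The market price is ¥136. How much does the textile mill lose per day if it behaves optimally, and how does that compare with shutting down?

Profit = -¥337 at Q = 12

AVC = 88 - 16Q + Q^2; min AVC = ¥24 at Q = 8. Since P = ¥136 ≥ min AVC, the firm produces.
MC = 88 - 32Q + 3Q^2. Setting P = MC and taking the root on the rising branch gives Q* = 12.
TR = 136·12 = 1632. TC = 1489 + 480 = 1969. Profit = 1632 − 1969 = -¥337.
Shutting down would mean losing the fixed cost of ¥1489, so operating at a loss of ¥337 is better by ¥1152.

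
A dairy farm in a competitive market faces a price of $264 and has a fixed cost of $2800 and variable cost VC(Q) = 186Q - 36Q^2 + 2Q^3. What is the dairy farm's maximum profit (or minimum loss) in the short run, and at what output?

Profit = -$96 at Q = 13

AVC = 186 - 36Q + 2Q^2 has its minimum $24 at Q = 9; price $264 clears that bar, so the firm operates.
With MC = 186 - 72Q + 6Q^2, P = MC on the upward-sloping part at Q* = 13.
TR = 264·13 = 3432. TC = 2800 + 728 = 3528. Profit = 3432 − 3528 = -$96.
By producing, the firm covers all variable cost plus $2704 of fixed cost; shutting down would lose the full $2800.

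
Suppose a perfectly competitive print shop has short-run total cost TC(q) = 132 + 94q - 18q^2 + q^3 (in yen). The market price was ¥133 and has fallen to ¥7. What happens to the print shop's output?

MC = 94 - 36q + 3q^2; the shutdown threshold is min AVC = ¥13 (at q = 9).
At P = ¥133 ≥ min AVC, set P = MC on the rising branch: q = 13.
At P = ¥7 < min AVC = ¥13, price no longer covers variable cost at any output, so the firm shuts down: q = 0.

Output falls from 13 to 0 (the firm shuts down)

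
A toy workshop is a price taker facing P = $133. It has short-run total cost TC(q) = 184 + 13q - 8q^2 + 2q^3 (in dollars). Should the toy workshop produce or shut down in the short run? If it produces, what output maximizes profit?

Produce at q = 6

Variable cost is VC = 13q - 8q^2 + 2q^3, so AVC = VC/q = 13 - 8q + 2q^2 and MC = dTC/dq = 13 - 16q + 6q^2.
AVC is minimized where dAVC/dq = -8 + 4q = 0, at q = 2; min AVC = 13 - 8·2 + 2·2^2 = $5.
Since P = $133 ≥ min AVC = $5, price covers variable cost and the firm should produce.
Set P = MC: 133 = 13 - 16q + 6q^2 → -120 - 16q + 6q^2 = 0. The roots are q = -10/3 and q = 6; the profit-maximizing output is on the rising part of MC, so q* = 6.
Check: AVC at q = 6 is $37 ≤ P, so revenue covers variable cost.
Profit = P·q − TC = 133·6 − 406 = $392.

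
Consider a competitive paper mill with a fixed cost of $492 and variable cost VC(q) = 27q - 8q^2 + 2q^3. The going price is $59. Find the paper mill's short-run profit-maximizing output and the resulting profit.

Profit = -$364 at q = 4

AVC = 27 - 8q + 2q^2; min AVC = $19 at q = 2. Since P = $59 ≥ min AVC, the firm produces.
MC = 27 - 16q + 6q^2. Setting P = MC and taking the root on the rising branch gives q* = 4.
TR = 59·4 = 236. TC = 492 + 108 = 600. Profit = 236 − 600 = -$364.
Shutting down would mean losing the fixed cost of $492, so operating at a loss of $364 is better by $128.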